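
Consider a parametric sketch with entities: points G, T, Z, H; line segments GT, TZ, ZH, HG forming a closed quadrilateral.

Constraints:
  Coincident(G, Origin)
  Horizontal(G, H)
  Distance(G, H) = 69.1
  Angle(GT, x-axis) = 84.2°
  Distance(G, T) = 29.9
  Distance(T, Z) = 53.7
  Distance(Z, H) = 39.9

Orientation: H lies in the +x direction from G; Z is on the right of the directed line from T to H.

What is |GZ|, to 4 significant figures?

35.70

Checks: |TZ| = 53.70 ✓; |ZH| = 39.90 ✓.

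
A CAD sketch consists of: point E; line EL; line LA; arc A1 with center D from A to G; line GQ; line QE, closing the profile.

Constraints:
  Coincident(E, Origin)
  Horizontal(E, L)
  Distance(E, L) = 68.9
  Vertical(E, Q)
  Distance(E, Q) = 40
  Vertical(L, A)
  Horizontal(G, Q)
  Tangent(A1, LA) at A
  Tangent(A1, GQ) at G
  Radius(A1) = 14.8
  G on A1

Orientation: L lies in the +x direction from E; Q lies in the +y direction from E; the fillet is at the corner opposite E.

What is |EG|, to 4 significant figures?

67.28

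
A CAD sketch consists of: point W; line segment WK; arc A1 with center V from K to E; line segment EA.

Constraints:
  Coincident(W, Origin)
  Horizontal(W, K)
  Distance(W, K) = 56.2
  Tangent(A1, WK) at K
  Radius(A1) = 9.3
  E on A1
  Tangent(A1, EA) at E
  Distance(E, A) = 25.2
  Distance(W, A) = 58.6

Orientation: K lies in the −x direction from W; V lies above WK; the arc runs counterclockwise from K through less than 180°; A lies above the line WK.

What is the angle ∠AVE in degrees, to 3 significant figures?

69.7°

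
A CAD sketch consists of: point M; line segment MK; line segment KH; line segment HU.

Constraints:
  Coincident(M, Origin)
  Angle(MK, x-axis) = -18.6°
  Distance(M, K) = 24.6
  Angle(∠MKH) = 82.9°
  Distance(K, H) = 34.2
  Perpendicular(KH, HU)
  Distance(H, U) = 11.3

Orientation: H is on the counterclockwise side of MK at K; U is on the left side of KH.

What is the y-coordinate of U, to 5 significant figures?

27.920

M is at the origin; MK runs at -18.6° with length 24.6, so K = 24.6·(cos -18.6°, sin -18.6°) = (23.315, -7.8464). ∠MKH = 82.9°, so KH runs at -18.6° + (180° − 82.9°) = 78.500° from the x-axis; with |KH| = 34.2, H = K + 34.2·(cos 78.500°, sin 78.500°) = (30.133, 25.667). The perpendicularity gives HU at right angles to KH; with |HU| = 11.3 on the left of KH, U = H + 11.3·(-0.97992, 0.19937) = (19.060, 27.920). So U.y = 27.920.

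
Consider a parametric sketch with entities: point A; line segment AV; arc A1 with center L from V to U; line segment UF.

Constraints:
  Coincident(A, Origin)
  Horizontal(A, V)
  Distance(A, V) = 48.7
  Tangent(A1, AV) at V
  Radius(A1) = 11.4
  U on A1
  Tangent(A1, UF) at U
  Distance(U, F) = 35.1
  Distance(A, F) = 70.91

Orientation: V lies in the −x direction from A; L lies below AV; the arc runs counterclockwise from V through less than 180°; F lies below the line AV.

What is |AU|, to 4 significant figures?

61.42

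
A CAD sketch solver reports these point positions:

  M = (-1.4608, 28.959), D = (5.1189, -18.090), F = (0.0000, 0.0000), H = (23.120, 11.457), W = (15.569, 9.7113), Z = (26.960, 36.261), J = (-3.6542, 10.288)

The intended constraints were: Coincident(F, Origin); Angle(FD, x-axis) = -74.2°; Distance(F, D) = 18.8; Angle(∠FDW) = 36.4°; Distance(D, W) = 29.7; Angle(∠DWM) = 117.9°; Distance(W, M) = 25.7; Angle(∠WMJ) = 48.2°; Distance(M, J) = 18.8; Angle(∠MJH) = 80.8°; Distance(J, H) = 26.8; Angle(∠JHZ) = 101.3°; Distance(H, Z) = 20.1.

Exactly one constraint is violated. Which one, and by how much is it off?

Distance(H, Z) = 20.1 — off by 5.00.

F = (0.00, 0.00) ✓; FD at -74.20° ✓; |FD| = 18.80 ✓; ∠FDW = 36.40° ✓; |DW| = 29.70 ✓; ∠DWM = 117.9° ✓; |WM| = 25.70 ✓; ∠WMJ = 48.20° ✓; |MJ| = 18.80 ✓; ∠MJH = 80.80° ✓; |JH| = 26.80 ✓; ∠JHZ = 101.3° ✓; |HZ| = 25.10 ✗.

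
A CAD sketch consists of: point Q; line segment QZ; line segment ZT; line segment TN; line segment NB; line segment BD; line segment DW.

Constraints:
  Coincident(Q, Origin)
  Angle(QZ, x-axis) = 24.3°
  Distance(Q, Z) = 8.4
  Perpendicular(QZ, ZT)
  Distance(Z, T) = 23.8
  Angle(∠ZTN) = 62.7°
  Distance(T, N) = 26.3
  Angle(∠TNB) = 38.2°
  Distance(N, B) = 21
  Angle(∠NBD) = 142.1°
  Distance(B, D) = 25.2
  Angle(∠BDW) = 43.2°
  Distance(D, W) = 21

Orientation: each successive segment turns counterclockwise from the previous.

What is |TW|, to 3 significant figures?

1.35

Q is at the origin; QZ runs at 24.3° with length 8.4, so Z = (7.66, 3.46). QZ ⟂ ZT, so ZT runs at 114°; with |ZT| = 23.8, T = (-2.14, 25.1). ∠ZTN = 62.7° gives TN at -128° from the x-axis; with |TN| = 26.3, N = (-18.5, 4.54). ∠TNB = 38.2° gives NB at 13.4° from the x-axis; with |NB| = 21.0, B = (1.95, 9.40). ∠NBD = 142.1° gives BD at 51.3° from the x-axis; with |BD| = 25.2, D = (17.7, 29.1). ∠BDW = 43.2° gives DW at -172° from the x-axis; with |DW| = 21.0, W = (-3.08, 26.1). Then |TW| = |W − T| = 1.35.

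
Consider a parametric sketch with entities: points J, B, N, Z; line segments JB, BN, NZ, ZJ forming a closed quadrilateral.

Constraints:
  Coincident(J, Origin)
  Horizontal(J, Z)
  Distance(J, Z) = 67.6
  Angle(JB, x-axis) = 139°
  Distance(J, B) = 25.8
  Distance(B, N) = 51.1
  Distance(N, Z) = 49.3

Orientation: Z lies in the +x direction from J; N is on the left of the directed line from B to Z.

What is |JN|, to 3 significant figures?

43.1

J is at the origin; JZ is horizontal with |JZ| = 67.6 and Z in +x, so Z = (67.6, 0). JB runs at 139.0° with |JB| = 25.8, so B = (-19.5, 16.9). N is determined by |BN| = 51.1 and |NZ| = 49.3 together: it lies at the intersection of circle(B, 51.1) and circle(Z, 49.3). With |BZ| = 88.7, the foot of the radical line on BZ is 45.4 from B and the perpendicular offset is √(51.1² − 45.4²) = 23.5. Taking the left-of-BZ solution: N = (29.6, 31.3).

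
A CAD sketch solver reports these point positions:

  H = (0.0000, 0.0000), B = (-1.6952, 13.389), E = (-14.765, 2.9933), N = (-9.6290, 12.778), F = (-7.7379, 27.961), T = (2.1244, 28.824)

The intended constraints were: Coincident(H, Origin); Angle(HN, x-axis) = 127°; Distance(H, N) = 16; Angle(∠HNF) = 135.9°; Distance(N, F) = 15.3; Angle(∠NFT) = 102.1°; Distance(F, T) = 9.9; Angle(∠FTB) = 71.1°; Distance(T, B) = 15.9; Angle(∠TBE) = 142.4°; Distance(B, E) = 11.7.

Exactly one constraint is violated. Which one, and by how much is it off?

Distance(B, E) = 11.7 — off by 5.00.

H = (0.00, 0.00) ✓; HN at 127.0° ✓; |HN| = 16.00 ✓; ∠HNF = 135.9° ✓; |NF| = 15.30 ✓; ∠NFT = 102.1° ✓; |FT| = 9.900 ✓; ∠FTB = 71.10° ✓; |TB| = 15.90 ✓; ∠TBE = 142.4° ✓; |BE| = 16.70 ✗.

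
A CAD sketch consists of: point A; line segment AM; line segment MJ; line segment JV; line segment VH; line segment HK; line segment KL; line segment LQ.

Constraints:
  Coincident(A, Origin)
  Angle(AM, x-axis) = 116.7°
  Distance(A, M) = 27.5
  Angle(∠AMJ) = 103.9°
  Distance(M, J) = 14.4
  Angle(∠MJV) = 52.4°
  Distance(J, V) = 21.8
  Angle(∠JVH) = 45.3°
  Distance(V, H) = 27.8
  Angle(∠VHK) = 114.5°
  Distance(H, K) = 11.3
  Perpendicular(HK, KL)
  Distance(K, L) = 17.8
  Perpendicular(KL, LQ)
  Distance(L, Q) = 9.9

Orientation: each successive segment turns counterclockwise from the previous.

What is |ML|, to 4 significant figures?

16.47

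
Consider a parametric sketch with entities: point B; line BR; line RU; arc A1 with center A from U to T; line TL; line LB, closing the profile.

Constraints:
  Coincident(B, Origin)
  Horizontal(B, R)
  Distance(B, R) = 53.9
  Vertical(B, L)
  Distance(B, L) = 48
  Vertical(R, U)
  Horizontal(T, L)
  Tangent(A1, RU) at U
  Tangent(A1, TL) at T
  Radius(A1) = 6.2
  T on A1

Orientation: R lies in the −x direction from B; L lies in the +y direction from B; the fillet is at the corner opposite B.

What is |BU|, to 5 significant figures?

68.209

B is at the origin; BR is horizontal with |BR| = 53.9 and R on the −x side, so R = (-53.900, 0.0000). B and L share the same x with |BL| = 48.0 and L on the +y side, so L = (0.0000, 48.000). The virtual corner opposite B is at (-53.900, 48.000). Tangency of A1 to RU means the radius AU is perpendicular to RU and A1 meets TL tangentially, so AT is at right angles to TL, with radius 6.2, so the center A sits 6.2 in from both sides at A = (-47.700, 41.800). That places the tangent points at U = (-53.900, 41.800) on RU and T = (-47.700, 48.000) on TL. Then |BU| = |U − B| = 68.209.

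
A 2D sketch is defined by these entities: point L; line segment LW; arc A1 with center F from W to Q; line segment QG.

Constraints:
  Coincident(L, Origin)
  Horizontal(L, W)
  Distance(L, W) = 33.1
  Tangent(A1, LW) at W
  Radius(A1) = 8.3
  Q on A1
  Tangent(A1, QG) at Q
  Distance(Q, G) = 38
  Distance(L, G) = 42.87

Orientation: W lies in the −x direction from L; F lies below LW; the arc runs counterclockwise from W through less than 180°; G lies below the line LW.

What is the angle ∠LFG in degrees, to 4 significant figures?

71.56°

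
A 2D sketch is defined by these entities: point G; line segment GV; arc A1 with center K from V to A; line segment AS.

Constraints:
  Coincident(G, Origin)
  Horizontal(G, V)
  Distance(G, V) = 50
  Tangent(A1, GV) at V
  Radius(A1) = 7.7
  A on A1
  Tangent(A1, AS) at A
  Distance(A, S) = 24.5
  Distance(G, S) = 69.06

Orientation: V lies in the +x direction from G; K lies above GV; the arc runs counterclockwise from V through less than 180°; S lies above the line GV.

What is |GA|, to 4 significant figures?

57.92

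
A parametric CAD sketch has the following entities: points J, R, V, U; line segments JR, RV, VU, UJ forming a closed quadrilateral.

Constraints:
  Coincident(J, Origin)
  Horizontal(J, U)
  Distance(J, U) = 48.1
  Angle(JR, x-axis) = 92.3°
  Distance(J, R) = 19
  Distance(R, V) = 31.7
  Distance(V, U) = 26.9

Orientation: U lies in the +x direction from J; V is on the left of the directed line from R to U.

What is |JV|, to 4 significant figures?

37.17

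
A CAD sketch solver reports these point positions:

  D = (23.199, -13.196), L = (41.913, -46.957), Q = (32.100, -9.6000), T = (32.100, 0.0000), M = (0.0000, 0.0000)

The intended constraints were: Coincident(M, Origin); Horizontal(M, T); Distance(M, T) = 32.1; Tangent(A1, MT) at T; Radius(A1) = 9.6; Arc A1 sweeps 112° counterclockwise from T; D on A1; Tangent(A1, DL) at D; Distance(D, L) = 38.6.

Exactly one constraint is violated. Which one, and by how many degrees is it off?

Tangent(A1, DL) at D — off by 7.00°.

M = (0.00, 0.00) ✓; M.y = 0.00, T.y = 0.00 ✓; |MT| = 32.10 ✓; ∠(QT, TM) = 90.00° ✓; |QT| = 9.600 ✓; bearing(Q→D) − bearing(Q→T) = 112.0° ✓; |QD| = 9.600 ✓; ∠(QD, DL) = 83.00° ✗; |DL| = 38.60 ✓.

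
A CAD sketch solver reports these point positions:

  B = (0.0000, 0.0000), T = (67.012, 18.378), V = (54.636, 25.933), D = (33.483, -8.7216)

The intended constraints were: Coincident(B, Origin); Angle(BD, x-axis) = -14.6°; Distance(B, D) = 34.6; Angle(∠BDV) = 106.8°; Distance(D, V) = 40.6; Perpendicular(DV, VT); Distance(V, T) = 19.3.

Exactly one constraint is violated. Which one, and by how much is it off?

Distance(V, T) = 19.3 — off by 4.80.

B = (0.00, 0.00) ✓; BD at -14.60° ✓; |BD| = 34.60 ✓; ∠BDV = 106.8° ✓; |DV| = 40.60 ✓; ∠(DV, VT) = 90.00° ✓; |VT| = 14.50 ✗.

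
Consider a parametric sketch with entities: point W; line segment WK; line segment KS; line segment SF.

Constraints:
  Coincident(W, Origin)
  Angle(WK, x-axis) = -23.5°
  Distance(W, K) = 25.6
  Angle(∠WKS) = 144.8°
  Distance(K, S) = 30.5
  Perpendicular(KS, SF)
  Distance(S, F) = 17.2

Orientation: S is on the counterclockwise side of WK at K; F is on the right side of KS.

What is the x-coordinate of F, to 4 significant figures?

56.83

W is at the origin; WK runs at -23.5° with length 25.6, so K = 25.6·(cos -23.5°, sin -23.5°) = (23.48, -10.21). ∠WKS = 144.8°, so KS runs at -23.5° + (180° − 144.8°) = 11.70° from the x-axis; with |KS| = 30.5, S = K + 30.5·(cos 11.70°, sin 11.70°) = (53.34, -4.023). KS is perpendicular to SF; with |SF| = 17.2 on the right of KS, F = S + 17.2·(0.2028, -0.9792) = (56.83, -20.87). So F.x = 56.83.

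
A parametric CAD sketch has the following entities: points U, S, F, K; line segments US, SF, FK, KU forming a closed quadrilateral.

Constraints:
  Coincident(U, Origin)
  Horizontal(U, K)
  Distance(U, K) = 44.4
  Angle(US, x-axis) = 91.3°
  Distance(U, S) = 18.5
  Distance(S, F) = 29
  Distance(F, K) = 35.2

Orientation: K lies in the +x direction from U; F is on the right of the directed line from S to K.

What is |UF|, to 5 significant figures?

13.290

U is at the origin; UK is horizontal with |UK| = 44.4 and K in +x, so K = (44.4, 0). US runs at 91.3° with |US| = 18.5, so S = (-0.41972, 18.495). F is determined by |SF| = 29.0 and |FK| = 35.2 together: it lies at the intersection of circle(S, 29.0) and circle(K, 35.2). With |SK| = 48.486, the foot of the radical line on SK is 20.138 from S and the perpendicular offset is √(29.0² − 20.138²) = 20.867. Taking the right-of-SK solution: F = (10.236, -8.4762).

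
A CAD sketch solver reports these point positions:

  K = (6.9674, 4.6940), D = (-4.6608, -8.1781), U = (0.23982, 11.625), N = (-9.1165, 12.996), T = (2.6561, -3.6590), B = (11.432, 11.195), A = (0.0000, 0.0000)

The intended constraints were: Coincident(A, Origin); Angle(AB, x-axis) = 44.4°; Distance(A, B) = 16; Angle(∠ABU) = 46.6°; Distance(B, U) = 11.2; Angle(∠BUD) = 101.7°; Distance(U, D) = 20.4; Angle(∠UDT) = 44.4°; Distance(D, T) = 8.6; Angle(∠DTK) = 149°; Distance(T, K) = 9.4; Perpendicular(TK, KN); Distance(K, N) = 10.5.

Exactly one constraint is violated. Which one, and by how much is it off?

Distance(K, N) = 10.5 — off by 7.60.

A = (0.00, 0.00) ✓; AB at 44.40° ✓; |AB| = 16.00 ✓; ∠ABU = 46.60° ✓; |BU| = 11.20 ✓; ∠BUD = 101.7° ✓; |UD| = 20.40 ✓; ∠UDT = 44.40° ✓; |DT| = 8.600 ✓; ∠DTK = 149.0° ✓; |TK| = 9.400 ✓; ∠(TK, KN) = 90.00° ✓; |KN| = 18.10 ✗.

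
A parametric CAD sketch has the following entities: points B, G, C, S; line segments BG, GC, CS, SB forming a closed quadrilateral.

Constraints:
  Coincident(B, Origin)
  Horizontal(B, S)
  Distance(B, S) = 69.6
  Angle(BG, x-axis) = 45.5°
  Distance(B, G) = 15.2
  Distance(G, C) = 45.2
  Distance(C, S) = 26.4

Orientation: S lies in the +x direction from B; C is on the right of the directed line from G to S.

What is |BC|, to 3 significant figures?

50.1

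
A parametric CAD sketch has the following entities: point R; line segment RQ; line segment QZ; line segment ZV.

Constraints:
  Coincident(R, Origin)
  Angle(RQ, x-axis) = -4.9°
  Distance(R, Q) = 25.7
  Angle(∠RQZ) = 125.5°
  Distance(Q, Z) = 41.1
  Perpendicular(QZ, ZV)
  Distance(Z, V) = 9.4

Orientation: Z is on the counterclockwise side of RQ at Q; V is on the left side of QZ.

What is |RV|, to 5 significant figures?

57.197

R is at the origin; RQ runs at -4.9° with length 25.7, so Q = 25.7·(cos -4.9°, sin -4.9°) = (25.606, -2.1952). ∠RQZ = 125.5°, so QZ runs at -4.9° + (180° − 125.5°) = 49.600° from the x-axis; with |QZ| = 41.1, Z = Q + 41.1·(cos 49.600°, sin 49.600°) = (52.244, 29.104). QZ is perpendicular to ZV; with |ZV| = 9.4 on the left of QZ, V = Z + 9.4·(-0.76154, 0.64812) = (45.085, 35.196). Then |RV| = |V − R| = 57.197.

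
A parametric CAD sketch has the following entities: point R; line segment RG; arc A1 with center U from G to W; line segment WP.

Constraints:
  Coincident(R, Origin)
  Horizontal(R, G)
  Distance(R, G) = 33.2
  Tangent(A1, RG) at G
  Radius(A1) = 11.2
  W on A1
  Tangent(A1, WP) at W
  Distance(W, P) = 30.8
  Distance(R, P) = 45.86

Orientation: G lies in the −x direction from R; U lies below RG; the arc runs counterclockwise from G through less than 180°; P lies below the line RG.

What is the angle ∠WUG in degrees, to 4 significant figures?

133.6°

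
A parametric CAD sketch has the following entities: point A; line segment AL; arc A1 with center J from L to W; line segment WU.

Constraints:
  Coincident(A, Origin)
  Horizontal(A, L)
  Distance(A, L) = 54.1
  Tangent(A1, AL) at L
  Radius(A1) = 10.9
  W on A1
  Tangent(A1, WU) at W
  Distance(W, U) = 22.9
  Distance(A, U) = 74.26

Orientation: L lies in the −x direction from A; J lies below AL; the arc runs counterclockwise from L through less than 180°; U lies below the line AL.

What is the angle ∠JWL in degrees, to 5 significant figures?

46.931°

A is at the origin; A and L share the same y with |AL| = 54.1 and L on the −x side, so L = (-54.100, 0.0000). A1 meets AL tangentially, so JL is at right angles to AL, so J = L + (0, -10.9) = (-54.100, -10.900). Since JW ⟂ WU (tangency), |JU| = √(10.9² + 22.9²) = 25.362 regardless of where W sits on A1. So U lies on both circle(A, 74.26) and circle(J, 25.362); the below-AL intersection is U = (-66.518, -33.014). W is the foot of the tangent from U: W = (-64.975, -10.166).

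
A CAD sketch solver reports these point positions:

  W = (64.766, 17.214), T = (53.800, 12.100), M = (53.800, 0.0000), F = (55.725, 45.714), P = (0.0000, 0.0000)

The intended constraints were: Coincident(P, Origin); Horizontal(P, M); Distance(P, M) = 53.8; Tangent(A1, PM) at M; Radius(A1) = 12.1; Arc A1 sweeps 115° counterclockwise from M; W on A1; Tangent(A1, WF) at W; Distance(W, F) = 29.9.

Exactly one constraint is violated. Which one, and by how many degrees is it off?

Tangent(A1, WF) at W — off by 7.40°.

P = (0.00, 0.00) ✓; P.y = 0.00, M.y = 0.00 ✓; |PM| = 53.80 ✓; ∠(TM, MP) = 90.00° ✓; |TM| = 12.10 ✓; bearing(T→W) − bearing(T→M) = 115.0° ✓; |TW| = 12.10 ✓; ∠(TW, WF) = 97.40° ✗; |WF| = 29.90 ✓.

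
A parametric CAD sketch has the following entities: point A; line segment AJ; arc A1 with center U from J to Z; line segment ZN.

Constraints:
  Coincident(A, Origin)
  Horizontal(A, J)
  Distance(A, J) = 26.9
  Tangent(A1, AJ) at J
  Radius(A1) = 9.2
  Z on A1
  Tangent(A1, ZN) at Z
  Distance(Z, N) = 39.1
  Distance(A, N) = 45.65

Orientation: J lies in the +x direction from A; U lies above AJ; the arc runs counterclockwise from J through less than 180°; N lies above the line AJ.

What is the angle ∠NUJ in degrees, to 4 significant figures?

152.6°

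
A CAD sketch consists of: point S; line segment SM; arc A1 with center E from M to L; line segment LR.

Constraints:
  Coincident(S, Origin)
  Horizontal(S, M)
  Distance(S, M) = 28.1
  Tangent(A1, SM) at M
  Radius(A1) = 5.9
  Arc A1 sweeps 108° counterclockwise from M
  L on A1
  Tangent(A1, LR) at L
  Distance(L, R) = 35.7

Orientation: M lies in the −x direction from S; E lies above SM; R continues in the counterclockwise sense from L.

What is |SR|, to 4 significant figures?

53.48

S is at the origin; S and M share the same y with |SM| = 28.1 and M on the −x side, so M = (-28.10, 0.000). A1 meets SM tangentially, so EM is at right angles to SM, so E = M + (0, 5.9) = (-28.10, 5.900). On A1, M sits at bearing -90° from E; a 108° counterclockwise sweep puts L at bearing 18°, so L = E + 5.9·(cos 18°, sin 18°) = (-22.49, 7.723). Tangency of A1 to LR means the radius EL is perpendicular to LR, so LR runs along (−sin 18°, cos 18°); with |LR| = 35.7, R = (-33.52, 41.68). Then |SR| = |R − S| = 53.48.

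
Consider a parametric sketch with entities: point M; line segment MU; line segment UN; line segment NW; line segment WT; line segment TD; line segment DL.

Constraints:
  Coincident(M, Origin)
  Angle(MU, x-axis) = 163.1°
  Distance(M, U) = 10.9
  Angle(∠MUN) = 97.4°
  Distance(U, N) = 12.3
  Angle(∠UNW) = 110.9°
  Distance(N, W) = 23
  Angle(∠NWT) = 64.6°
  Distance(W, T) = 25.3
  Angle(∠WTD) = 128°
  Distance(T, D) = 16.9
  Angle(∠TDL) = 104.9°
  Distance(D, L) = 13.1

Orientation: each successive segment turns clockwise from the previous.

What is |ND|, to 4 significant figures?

26.89

M is at the origin; MU runs at 163.1° with length 10.9, so U = (-10.43, 3.169). ∠MUN = 97.4° gives UN at 80.50° from the x-axis; with |UN| = 12.3, N = (-8.399, 15.30). ∠UNW = 110.9° gives NW at 11.40° from the x-axis; with |NW| = 23.0, W = (14.15, 19.85). ∠NWT = 64.6° gives WT at -104.0° from the x-axis; with |WT| = 25.3, T = (8.026, -4.702). ∠WTD = 128.0° gives TD at -156.0° from the x-axis; with |TD| = 16.9, D = (-7.412, -11.58). Then |ND| = |D − N| = 26.89.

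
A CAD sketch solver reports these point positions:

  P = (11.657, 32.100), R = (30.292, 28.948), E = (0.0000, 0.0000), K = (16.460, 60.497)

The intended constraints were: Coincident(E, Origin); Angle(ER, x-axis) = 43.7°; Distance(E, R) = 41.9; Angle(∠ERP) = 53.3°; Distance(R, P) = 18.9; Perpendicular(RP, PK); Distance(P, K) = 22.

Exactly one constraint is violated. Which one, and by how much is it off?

Distance(P, K) = 22 — off by 6.80.

E = (0.00, 0.00) ✓; ER at 43.70° ✓; |ER| = 41.90 ✓; ∠ERP = 53.30° ✓; |RP| = 18.90 ✓; ∠(RP, PK) = 90.00° ✓; |PK| = 28.80 ✗.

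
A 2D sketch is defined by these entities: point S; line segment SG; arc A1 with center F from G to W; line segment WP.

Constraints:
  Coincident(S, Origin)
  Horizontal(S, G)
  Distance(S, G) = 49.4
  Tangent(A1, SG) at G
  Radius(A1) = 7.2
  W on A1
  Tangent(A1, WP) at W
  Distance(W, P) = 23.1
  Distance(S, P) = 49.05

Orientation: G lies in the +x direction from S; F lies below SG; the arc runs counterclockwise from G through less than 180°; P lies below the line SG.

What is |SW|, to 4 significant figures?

42.72

Checks: |FW| = 7.200 ✓; ∠(FW, WP) = 90.00° ✓; |WP| = 23.10 ✓; |SP| = 49.05 ✓.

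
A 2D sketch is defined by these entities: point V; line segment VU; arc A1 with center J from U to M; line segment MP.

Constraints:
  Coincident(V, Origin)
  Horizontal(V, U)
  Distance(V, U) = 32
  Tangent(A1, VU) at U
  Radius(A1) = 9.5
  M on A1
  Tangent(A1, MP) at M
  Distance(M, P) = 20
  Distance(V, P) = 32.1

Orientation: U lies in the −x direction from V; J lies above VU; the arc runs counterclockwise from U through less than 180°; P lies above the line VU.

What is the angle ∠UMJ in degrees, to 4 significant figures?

51.99°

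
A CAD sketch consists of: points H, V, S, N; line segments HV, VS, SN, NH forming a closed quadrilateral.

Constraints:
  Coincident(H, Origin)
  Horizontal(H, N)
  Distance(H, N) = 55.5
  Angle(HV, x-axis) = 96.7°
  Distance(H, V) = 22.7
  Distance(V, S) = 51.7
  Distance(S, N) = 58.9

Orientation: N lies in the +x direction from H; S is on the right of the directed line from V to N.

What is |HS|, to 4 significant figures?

29.00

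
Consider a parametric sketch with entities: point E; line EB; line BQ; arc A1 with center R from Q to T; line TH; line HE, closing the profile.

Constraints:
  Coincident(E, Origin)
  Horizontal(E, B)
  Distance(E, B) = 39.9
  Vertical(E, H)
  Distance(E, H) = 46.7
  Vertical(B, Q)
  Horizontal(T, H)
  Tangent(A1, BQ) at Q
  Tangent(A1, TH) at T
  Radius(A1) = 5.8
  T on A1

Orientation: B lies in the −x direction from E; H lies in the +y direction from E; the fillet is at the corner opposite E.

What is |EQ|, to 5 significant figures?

57.139

E is at the origin; E and B share the same y with |EB| = 39.9 and B on the −x side, so B = (-39.900, 0.0000). E and H share the same x with |EH| = 46.7 and H on the +y side, so H = (0.0000, 46.700). The virtual corner opposite E is at (-39.900, 46.700). The tangent condition forces RQ to be normal to BQ and A1 meets TH tangentially, so RT is at right angles to TH, with radius 5.8, so the center R sits 5.8 in from both sides at R = (-34.100, 40.900). That places the tangent points at Q = (-39.900, 40.900) on BQ and T = (-34.100, 46.700) on TH. Then |EQ| = |Q − E| = 57.139.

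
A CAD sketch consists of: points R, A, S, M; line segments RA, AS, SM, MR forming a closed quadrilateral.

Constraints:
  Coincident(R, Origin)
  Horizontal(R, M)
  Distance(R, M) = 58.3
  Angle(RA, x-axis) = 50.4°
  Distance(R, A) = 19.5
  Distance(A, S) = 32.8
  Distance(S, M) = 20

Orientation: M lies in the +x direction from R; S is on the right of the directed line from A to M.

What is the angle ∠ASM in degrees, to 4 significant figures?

130.6°

R is at the origin; R and M share the same y with |RM| = 58.3 and M in +x, so M = (58.3, 0). RA runs at 50.4° with |RA| = 19.5, so A = (12.43, 15.03). S is determined by |AS| = 32.8 and |SM| = 20.0 together: it lies at the intersection of circle(A, 32.8) and circle(M, 20.0). With |AM| = 48.27, the foot of the radical line on AM is 31.14 from A and the perpendicular offset is √(32.8² − 31.14²) = 10.32. Taking the right-of-AM solution: S = (38.81, -4.472).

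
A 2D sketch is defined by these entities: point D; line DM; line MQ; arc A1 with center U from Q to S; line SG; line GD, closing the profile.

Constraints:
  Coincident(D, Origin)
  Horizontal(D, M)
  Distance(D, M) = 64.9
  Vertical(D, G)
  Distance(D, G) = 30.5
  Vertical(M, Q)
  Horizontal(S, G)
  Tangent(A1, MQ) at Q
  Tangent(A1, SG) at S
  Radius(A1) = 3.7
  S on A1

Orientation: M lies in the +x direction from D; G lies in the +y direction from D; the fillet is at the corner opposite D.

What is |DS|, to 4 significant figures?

68.38

D is at the origin; DM is horizontal with |DM| = 64.9 and M on the +x side, so M = (64.90, 0.000). D and G share the same x with |DG| = 30.5 and G on the +y side, so G = (0.000, 30.50). The virtual corner opposite D is at (64.90, 30.50). The tangent condition forces UQ to be normal to MQ and tangency of A1 to SG means the radius US is perpendicular to SG, with radius 3.7, so the center U sits 3.7 in from both sides at U = (61.20, 26.80). That places the tangent points at Q = (64.90, 26.80) on MQ and S = (61.20, 30.50) on SG. Then |DS| = |S − D| = 68.38.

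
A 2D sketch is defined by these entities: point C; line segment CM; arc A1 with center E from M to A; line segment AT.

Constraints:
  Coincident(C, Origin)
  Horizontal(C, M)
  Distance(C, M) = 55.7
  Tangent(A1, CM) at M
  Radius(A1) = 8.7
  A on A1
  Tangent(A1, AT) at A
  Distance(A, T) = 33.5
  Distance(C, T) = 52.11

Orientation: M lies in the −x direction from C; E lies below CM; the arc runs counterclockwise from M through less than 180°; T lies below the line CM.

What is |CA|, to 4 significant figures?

63.31

Checks: ∠(EM, MC) = 90.00° ✓; |EM| = 8.700 ✓; |EA| = 8.700 ✓; ∠(EA, AT) = 90.00° ✓; |AT| = 33.50 ✓; |CT| = 52.11 ✓.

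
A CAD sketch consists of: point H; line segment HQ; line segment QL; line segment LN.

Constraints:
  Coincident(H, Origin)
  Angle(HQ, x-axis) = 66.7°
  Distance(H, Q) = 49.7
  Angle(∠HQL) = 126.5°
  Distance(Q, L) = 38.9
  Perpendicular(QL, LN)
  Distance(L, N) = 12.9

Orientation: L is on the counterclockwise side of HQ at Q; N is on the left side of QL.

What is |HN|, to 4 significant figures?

73.61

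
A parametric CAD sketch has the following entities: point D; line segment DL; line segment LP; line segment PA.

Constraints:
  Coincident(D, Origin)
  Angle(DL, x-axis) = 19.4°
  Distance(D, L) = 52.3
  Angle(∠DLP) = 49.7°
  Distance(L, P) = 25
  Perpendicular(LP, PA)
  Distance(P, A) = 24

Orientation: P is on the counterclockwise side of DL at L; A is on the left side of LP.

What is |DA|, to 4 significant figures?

18.18

∠DLP = 49.7°, so LP runs at 19.4° + (180° − 49.7°) = 149.7° from the x-axis; with |LP| = 25.0, P = L + 25.0·(cos 149.7°, sin 149.7°) = (27.75, 29.99). LP is perpendicular to PA; with |PA| = 24.0 on the left of LP, A = P + 24.0·(-0.5045, -0.8634) = (15.64, 9.264). Then |DA| = |A − D| = 18.18.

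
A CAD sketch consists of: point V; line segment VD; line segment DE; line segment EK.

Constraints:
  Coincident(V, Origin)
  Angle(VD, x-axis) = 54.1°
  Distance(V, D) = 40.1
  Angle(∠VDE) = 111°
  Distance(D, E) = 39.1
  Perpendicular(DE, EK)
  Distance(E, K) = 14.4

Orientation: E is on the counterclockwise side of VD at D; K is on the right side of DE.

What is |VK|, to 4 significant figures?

74.47

∠VDE = 111.0°, so DE runs at 54.1° + (180° − 111.0°) = 123.1° from the x-axis; with |DE| = 39.1, E = D + 39.1·(cos 123.1°, sin 123.1°) = (2.161, 65.24). DE is perpendicular to EK; with |EK| = 14.4 on the right of DE, K = E + 14.4·(0.8377, 0.5461) = (14.22, 73.10). Then |VK| = |K − V| = 74.47.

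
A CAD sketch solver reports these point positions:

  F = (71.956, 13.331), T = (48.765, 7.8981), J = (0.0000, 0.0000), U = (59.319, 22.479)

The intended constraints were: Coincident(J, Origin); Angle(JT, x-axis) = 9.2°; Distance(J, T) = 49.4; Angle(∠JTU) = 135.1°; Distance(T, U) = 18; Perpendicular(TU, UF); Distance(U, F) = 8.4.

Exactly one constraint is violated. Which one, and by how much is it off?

Distance(U, F) = 8.4 — off by 7.20.

J = (0.00, 0.00) ✓; JT at 9.200° ✓; |JT| = 49.40 ✓; ∠JTU = 135.1° ✓; |TU| = 18.00 ✓; ∠(TU, UF) = 90.00° ✓; |UF| = 15.60 ✗.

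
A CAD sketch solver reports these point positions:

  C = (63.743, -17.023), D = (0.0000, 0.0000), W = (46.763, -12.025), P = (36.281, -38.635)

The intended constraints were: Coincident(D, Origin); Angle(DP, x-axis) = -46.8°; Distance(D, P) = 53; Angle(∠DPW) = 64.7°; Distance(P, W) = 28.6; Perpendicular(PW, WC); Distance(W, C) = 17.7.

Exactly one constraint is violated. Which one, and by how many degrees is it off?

Perpendicular(PW, WC) — off by 5.10°.

D = (0.00, 0.00) ✓; DP at -46.80° ✓; |DP| = 53.00 ✓; ∠DPW = 64.70° ✓; |PW| = 28.60 ✓; ∠(PW, WC) = 84.90° ✗; |WC| = 17.70 ✓.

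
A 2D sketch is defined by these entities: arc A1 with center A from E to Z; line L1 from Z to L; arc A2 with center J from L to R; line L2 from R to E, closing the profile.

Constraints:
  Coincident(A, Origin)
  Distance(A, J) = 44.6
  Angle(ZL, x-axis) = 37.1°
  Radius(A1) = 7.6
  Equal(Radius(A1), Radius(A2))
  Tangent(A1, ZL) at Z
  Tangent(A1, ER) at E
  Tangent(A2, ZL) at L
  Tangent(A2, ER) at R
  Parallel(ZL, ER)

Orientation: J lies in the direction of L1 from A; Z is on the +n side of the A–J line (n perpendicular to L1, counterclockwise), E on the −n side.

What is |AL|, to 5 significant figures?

45.243

The slot axis is L1's direction at 37.1°, so u = (cos 37.1°, sin 37.1°) = (0.79758, 0.60321) and n = (−sin 37.1°, cos 37.1°) = (-0.60321, 0.79758). A is at the origin and J lies 44.6 along u from A, so J = 44.6·u = (35.572, 26.903). Tangency of A1 to both parallel lines with radius 7.6 puts Z and E at A ± 7.6·n: Z = (-4.5844, 6.0616), E = (4.5844, -6.0616). Equal radii place L and R the same way about J: L = J + 7.6·n = (30.988, 32.965), R = J − 7.6·n = (40.157, 20.841). Then |AL| = |L − A| = 45.243.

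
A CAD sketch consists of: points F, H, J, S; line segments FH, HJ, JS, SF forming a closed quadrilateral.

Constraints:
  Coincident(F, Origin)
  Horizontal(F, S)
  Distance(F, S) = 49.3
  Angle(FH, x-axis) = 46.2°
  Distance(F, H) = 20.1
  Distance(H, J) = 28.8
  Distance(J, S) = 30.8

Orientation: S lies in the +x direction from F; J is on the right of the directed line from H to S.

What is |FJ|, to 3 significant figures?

25.3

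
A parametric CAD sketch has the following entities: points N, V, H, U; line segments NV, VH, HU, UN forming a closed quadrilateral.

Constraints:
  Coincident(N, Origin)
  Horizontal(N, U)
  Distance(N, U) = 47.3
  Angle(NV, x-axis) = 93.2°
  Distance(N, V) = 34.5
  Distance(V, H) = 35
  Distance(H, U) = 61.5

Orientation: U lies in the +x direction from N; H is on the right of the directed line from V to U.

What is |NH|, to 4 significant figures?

14.27

N is at the origin; NU is horizontal with |NU| = 47.3 and U in +x, so U = (47.3, 0). NV runs at 93.2° with |NV| = 34.5, so V = (-1.926, 34.45). H is determined by |VH| = 35.0 and |HU| = 61.5 together: it lies at the intersection of circle(V, 35.0) and circle(U, 61.5). With |VU| = 60.08, the foot of the radical line on VU is 8.759 from V and the perpendicular offset is √(35.0² − 8.759²) = 33.89. Taking the right-of-VU solution: H = (-14.18, 1.661).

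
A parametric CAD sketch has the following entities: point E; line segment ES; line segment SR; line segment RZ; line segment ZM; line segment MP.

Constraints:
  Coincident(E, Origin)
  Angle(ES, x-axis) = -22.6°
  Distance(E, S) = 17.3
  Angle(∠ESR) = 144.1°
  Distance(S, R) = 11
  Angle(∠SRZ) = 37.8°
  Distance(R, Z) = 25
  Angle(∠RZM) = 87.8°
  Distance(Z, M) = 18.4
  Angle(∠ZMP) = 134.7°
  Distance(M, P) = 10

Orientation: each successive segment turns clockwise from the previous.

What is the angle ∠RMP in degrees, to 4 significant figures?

79.62°

E is at the origin; ES runs at -22.6° with length 17.3, so S = (15.97, -6.648). ∠ESR = 144.1° gives SR at -58.50° from the x-axis; with |SR| = 11.0, R = (21.72, -16.03). ∠SRZ = 37.8° gives RZ at 159.3° from the x-axis; with |RZ| = 25.0, Z = (-1.667, -7.190). ∠RZM = 87.8° gives ZM at 67.10° from the x-axis; with |ZM| = 18.4, M = (5.493, 9.759). ∠ZMP = 134.7° gives MP at 21.80° from the x-axis; with |MP| = 10.0, P = (14.78, 13.47). Then cos ∠RMP = MR·MP / (|MR||MP|), giving 79.62°.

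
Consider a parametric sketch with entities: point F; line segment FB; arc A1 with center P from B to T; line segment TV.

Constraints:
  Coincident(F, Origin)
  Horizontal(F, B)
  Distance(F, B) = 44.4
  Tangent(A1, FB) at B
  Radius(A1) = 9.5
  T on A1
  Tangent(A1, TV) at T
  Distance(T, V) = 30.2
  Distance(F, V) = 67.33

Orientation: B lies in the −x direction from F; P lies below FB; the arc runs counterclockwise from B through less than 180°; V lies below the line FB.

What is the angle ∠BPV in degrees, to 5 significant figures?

161.34°

F is at the origin; F and B share the same y with |FB| = 44.4 and B on the −x side, so B = (-44.400, 0.0000). Since A1 is tangent to FB there, PB ⟂ FB, so P = B + (0, -9.5) = (-44.400, -9.5000). Since PT ⟂ TV (tangency), |PV| = √(9.5² + 30.2²) = 31.659 regardless of where T sits on A1. So V lies on both circle(F, 67.33) and circle(P, 31.659); the below-FB intersection is V = (-54.530, -39.495). T is the foot of the tangent from V: T = (-53.898, -9.3012).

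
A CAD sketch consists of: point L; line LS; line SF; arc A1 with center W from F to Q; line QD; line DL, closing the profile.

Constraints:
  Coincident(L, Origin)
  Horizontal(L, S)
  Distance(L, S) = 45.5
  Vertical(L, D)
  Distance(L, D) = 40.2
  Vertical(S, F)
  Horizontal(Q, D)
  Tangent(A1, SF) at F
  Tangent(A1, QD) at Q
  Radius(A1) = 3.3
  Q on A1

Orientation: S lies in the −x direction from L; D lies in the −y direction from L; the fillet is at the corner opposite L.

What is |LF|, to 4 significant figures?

58.58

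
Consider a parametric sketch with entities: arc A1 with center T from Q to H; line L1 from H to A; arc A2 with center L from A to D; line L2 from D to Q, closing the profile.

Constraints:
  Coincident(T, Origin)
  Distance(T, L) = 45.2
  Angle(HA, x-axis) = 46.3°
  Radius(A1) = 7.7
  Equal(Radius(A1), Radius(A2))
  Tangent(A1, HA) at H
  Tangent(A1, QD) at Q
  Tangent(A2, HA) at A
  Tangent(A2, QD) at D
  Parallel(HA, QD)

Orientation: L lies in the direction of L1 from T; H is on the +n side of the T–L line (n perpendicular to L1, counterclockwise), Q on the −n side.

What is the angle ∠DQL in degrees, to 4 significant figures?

9.668°

The slot axis is L1's direction at 46.3°, so u = (cos 46.3°, sin 46.3°) = (0.6909, 0.7230) and n = (−sin 46.3°, cos 46.3°) = (-0.7230, 0.6909). T is at the origin and L lies 45.2 along u from T, so L = 45.2·u = (31.23, 32.68). Tangency of A1 to both parallel lines with radius 7.7 puts H and Q at T ± 7.7·n: H = (-5.567, 5.320), Q = (5.567, -5.320). Equal radii place A and D the same way about L: A = L + 7.7·n = (25.66, 38.00), D = L − 7.7·n = (36.79, 27.36). Then cos ∠DQL = QD·QL / (|QD||QL|), giving 9.668°.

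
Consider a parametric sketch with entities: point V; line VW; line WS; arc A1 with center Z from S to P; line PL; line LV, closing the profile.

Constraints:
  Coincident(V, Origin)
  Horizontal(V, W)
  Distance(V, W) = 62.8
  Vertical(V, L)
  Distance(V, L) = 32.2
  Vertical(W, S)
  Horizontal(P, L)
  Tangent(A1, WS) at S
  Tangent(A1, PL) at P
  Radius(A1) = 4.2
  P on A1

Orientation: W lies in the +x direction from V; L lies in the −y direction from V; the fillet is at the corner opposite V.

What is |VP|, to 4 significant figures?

66.86

V is at the origin; V and W share the same y with |VW| = 62.8 and W on the +x side, so W = (62.80, 0.000). V and L share the same x with |VL| = 32.2 and L on the −y side, so L = (0.000, -32.20). The virtual corner opposite V is at (62.80, -32.20). Tangency of A1 to WS means the radius ZS is perpendicular to WS and A1 meets PL tangentially, so ZP is at right angles to PL, with radius 4.2, so the center Z sits 4.2 in from both sides at Z = (58.60, -28.00). That places the tangent points at S = (62.80, -28.00) on WS and P = (58.60, -32.20) on PL. Then |VP| = |P − V| = 66.86.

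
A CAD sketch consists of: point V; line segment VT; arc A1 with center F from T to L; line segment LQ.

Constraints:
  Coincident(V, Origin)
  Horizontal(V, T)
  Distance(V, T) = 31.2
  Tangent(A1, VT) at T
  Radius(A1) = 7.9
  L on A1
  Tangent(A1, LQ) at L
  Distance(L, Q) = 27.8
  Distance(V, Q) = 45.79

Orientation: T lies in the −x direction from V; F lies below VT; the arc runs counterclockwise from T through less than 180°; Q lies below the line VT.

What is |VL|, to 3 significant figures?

40.0

V is at the origin; VT is horizontal with |VT| = 31.2 and T on the −x side, so T = (-31.2, 0.00). The tangent condition forces FT to be normal to VT, so F = T + (0, -7.9) = (-31.2, -7.90). Since FL ⟂ LQ (tangency), |FQ| = √(7.9² + 27.8²) = 28.9 regardless of where L sits on A1. So Q lies on both circle(V, 45.79) and circle(F, 28.9); the below-VT intersection is Q = (-27.6, -36.6). L is the foot of the tangent from Q: L = (-38.5, -11.0).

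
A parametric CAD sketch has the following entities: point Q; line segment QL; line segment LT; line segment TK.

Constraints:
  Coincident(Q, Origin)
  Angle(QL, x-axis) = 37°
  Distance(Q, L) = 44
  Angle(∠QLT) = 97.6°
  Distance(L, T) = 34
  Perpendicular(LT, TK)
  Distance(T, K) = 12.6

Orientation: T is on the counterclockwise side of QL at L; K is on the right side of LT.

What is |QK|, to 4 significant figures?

68.89

∠QLT = 97.6°, so LT runs at 37.0° + (180° − 97.6°) = 119.4° from the x-axis; with |LT| = 34.0, T = L + 34.0·(cos 119.4°, sin 119.4°) = (18.45, 56.10). The perpendicularity gives TK at right angles to LT; with |TK| = 12.6 on the right of LT, K = T + 12.6·(0.8712, 0.4909) = (29.43, 62.29). Then |QK| = |K − Q| = 68.89.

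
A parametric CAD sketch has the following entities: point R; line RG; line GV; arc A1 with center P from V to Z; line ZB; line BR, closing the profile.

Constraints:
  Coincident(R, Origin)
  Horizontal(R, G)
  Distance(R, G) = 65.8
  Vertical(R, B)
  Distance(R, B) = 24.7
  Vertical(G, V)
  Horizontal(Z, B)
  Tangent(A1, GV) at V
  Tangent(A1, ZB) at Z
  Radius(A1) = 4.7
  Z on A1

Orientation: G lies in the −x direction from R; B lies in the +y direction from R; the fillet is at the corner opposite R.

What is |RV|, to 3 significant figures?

68.8

The virtual corner opposite R is at (-65.8, 24.7). A1 meets GV tangentially, so PV is at right angles to GV and since A1 is tangent to ZB there, PZ ⟂ ZB, with radius 4.7, so the center P sits 4.7 in from both sides at P = (-61.1, 20.0). That places the tangent points at V = (-65.8, 20.0) on GV and Z = (-61.1, 24.7) on ZB. Then |RV| = |V − R| = 68.8.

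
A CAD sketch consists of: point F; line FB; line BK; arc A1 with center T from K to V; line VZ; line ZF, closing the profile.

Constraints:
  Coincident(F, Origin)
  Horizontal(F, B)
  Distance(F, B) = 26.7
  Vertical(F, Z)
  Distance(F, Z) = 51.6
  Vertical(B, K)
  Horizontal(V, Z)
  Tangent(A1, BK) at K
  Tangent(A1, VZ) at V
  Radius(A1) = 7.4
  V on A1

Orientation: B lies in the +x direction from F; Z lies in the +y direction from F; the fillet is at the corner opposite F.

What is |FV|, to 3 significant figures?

55.1

F is at the origin; FB is horizontal with |FB| = 26.7 and B on the +x side, so B = (26.7, 0.00). F and Z share the same x with |FZ| = 51.6 and Z on the +y side, so Z = (0.00, 51.6). The virtual corner opposite F is at (26.7, 51.6). The tangent condition forces TK to be normal to BK and A1 meets VZ tangentially, so TV is at right angles to VZ, with radius 7.4, so the center T sits 7.4 in from both sides at T = (19.3, 44.2). That places the tangent points at K = (26.7, 44.2) on BK and V = (19.3, 51.6) on VZ. Then |FV| = |V − F| = 55.1.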